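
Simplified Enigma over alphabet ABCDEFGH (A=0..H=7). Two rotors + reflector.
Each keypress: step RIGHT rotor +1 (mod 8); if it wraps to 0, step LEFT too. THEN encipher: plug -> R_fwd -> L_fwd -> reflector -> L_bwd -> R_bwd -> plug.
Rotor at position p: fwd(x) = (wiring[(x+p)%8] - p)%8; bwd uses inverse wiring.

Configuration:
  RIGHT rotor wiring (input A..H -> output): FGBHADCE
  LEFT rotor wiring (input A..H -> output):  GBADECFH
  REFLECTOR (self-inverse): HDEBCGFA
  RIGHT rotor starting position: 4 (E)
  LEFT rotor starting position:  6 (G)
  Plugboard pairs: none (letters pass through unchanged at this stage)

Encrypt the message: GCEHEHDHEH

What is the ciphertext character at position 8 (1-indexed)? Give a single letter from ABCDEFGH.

Char 1 ('G'): step: R->5, L=6; G->plug->G->R->C->L->A->refl->H->L'->A->R'->D->plug->D
Char 2 ('C'): step: R->6, L=6; C->plug->C->R->H->L->E->refl->C->L'->E->R'->A->plug->A
Char 3 ('E'): step: R->7, L=6; E->plug->E->R->A->L->H->refl->A->L'->C->R'->D->plug->D
Char 4 ('H'): step: R->0, L->7 (L advanced); H->plug->H->R->E->L->E->refl->C->L'->C->R'->G->plug->G
Char 5 ('E'): step: R->1, L=7; E->plug->E->R->C->L->C->refl->E->L'->E->R'->H->plug->H
Char 6 ('H'): step: R->2, L=7; H->plug->H->R->E->L->E->refl->C->L'->C->R'->F->plug->F
Char 7 ('D'): step: R->3, L=7; D->plug->D->R->H->L->G->refl->F->L'->F->R'->B->plug->B
Char 8 ('H'): step: R->4, L=7; H->plug->H->R->D->L->B->refl->D->L'->G->R'->C->plug->C

C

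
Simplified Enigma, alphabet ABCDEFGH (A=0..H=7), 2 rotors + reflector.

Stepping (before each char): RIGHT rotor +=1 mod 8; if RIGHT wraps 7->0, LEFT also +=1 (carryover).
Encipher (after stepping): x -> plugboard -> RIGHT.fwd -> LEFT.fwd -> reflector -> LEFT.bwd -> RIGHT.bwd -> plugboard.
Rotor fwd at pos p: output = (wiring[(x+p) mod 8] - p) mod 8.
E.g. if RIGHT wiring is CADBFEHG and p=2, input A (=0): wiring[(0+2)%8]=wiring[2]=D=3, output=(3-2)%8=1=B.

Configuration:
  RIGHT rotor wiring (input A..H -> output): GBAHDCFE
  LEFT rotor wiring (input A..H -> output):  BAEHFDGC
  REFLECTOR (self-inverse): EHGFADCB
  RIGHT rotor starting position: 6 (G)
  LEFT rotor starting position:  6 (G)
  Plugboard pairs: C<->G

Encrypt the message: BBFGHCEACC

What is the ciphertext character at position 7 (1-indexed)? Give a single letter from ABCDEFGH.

Char 1 ('B'): step: R->7, L=6; B->plug->B->R->H->L->F->refl->D->L'->C->R'->C->plug->G
Char 2 ('B'): step: R->0, L->7 (L advanced); B->plug->B->R->B->L->C->refl->G->L'->F->R'->G->plug->C
Char 3 ('F'): step: R->1, L=7; F->plug->F->R->E->L->A->refl->E->L'->G->R'->C->plug->G
Char 4 ('G'): step: R->2, L=7; G->plug->C->R->B->L->C->refl->G->L'->F->R'->B->plug->B
Char 5 ('H'): step: R->3, L=7; H->plug->H->R->F->L->G->refl->C->L'->B->R'->E->plug->E
Char 6 ('C'): step: R->4, L=7; C->plug->G->R->E->L->A->refl->E->L'->G->R'->B->plug->B
Char 7 ('E'): step: R->5, L=7; E->plug->E->R->E->L->A->refl->E->L'->G->R'->H->plug->H

H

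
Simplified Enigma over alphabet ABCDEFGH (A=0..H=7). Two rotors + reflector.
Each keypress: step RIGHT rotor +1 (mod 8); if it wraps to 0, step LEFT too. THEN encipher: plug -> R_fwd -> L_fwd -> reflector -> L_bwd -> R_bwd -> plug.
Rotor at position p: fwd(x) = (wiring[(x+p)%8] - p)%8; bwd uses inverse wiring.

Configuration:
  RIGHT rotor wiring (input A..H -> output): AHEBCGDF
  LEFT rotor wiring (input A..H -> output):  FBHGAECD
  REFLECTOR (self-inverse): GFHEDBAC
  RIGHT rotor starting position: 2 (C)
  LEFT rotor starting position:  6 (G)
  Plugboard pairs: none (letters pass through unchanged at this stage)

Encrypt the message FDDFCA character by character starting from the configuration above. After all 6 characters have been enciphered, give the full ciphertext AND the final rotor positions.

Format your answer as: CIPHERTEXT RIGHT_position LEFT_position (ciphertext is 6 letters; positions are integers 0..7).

Char 1 ('F'): step: R->3, L=6; F->plug->F->R->F->L->A->refl->G->L'->H->R'->B->plug->B
Char 2 ('D'): step: R->4, L=6; D->plug->D->R->B->L->F->refl->B->L'->E->R'->E->plug->E
Char 3 ('D'): step: R->5, L=6; D->plug->D->R->D->L->D->refl->E->L'->A->R'->C->plug->C
Char 4 ('F'): step: R->6, L=6; F->plug->F->R->D->L->D->refl->E->L'->A->R'->H->plug->H
Char 5 ('C'): step: R->7, L=6; C->plug->C->R->A->L->E->refl->D->L'->D->R'->F->plug->F
Char 6 ('A'): step: R->0, L->7 (L advanced); A->plug->A->R->A->L->E->refl->D->L'->H->R'->B->plug->B
Final: ciphertext=BECHFB, RIGHT=0, LEFT=7

Answer: BECHFB 0 7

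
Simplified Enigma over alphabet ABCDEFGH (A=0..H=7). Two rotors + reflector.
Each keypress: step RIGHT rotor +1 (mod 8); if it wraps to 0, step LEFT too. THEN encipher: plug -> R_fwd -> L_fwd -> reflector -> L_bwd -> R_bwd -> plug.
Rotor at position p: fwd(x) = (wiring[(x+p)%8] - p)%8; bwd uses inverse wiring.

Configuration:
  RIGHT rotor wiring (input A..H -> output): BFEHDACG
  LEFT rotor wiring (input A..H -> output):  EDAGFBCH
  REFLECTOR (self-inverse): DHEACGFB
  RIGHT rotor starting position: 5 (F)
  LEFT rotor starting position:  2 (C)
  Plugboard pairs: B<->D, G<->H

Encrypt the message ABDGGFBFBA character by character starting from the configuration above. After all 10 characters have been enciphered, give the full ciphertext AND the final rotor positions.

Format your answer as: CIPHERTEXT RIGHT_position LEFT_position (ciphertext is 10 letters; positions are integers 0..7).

Char 1 ('A'): step: R->6, L=2; A->plug->A->R->E->L->A->refl->D->L'->C->R'->H->plug->G
Char 2 ('B'): step: R->7, L=2; B->plug->D->R->F->L->F->refl->G->L'->A->R'->E->plug->E
Char 3 ('D'): step: R->0, L->3 (L advanced); D->plug->B->R->F->L->B->refl->H->L'->D->R'->E->plug->E
Char 4 ('G'): step: R->1, L=3; G->plug->H->R->A->L->D->refl->A->L'->G->R'->C->plug->C
Char 5 ('G'): step: R->2, L=3; G->plug->H->R->D->L->H->refl->B->L'->F->R'->B->plug->D
Char 6 ('F'): step: R->3, L=3; F->plug->F->R->G->L->A->refl->D->L'->A->R'->B->plug->D
Char 7 ('B'): step: R->4, L=3; B->plug->D->R->C->L->G->refl->F->L'->H->R'->A->plug->A
Char 8 ('F'): step: R->5, L=3; F->plug->F->R->H->L->F->refl->G->L'->C->R'->G->plug->H
Char 9 ('B'): step: R->6, L=3; B->plug->D->R->H->L->F->refl->G->L'->C->R'->H->plug->G
Char 10 ('A'): step: R->7, L=3; A->plug->A->R->H->L->F->refl->G->L'->C->R'->B->plug->D
Final: ciphertext=GEECDDAHGD, RIGHT=7, LEFT=3

Answer: GEECDDAHGD 7 3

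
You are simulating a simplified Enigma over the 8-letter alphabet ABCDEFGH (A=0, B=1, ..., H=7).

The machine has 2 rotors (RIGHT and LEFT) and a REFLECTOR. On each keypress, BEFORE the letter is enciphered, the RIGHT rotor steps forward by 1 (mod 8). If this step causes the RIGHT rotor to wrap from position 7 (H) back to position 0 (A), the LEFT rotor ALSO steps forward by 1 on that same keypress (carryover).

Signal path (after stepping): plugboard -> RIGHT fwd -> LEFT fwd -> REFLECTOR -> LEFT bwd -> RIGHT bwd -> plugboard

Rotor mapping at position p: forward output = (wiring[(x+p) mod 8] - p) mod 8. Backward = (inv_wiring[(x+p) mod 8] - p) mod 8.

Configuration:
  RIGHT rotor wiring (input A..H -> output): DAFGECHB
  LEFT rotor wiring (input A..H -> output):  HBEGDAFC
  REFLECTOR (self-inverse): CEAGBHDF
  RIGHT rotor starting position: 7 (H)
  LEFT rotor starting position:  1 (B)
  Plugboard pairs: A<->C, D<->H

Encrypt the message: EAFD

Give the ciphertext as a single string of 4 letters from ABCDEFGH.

Answer: CGDB

Derivation:
Char 1 ('E'): step: R->0, L->2 (L advanced); E->plug->E->R->E->L->D->refl->G->L'->D->R'->A->plug->C
Char 2 ('A'): step: R->1, L=2; A->plug->C->R->F->L->A->refl->C->L'->A->R'->G->plug->G
Char 3 ('F'): step: R->2, L=2; F->plug->F->R->H->L->H->refl->F->L'->G->R'->H->plug->D
Char 4 ('D'): step: R->3, L=2; D->plug->H->R->C->L->B->refl->E->L'->B->R'->B->plug->B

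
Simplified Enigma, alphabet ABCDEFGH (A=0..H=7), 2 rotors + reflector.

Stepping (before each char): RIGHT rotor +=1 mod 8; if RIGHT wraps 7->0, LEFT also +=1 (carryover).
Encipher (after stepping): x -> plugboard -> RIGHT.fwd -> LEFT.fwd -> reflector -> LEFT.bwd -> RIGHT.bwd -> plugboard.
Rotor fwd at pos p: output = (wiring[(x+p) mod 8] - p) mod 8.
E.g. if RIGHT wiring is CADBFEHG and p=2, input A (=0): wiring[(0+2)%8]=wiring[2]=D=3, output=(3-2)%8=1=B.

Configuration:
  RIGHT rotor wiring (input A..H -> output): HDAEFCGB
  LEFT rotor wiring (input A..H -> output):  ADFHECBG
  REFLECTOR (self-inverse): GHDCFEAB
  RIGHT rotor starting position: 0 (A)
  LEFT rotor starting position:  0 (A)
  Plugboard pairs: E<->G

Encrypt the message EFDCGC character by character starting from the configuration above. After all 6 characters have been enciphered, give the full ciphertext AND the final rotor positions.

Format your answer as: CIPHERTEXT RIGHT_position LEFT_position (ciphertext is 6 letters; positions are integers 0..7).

Char 1 ('E'): step: R->1, L=0; E->plug->G->R->A->L->A->refl->G->L'->H->R'->B->plug->B
Char 2 ('F'): step: R->2, L=0; F->plug->F->R->H->L->G->refl->A->L'->A->R'->D->plug->D
Char 3 ('D'): step: R->3, L=0; D->plug->D->R->D->L->H->refl->B->L'->G->R'->E->plug->G
Char 4 ('C'): step: R->4, L=0; C->plug->C->R->C->L->F->refl->E->L'->E->R'->G->plug->E
Char 5 ('G'): step: R->5, L=0; G->plug->E->R->G->L->B->refl->H->L'->D->R'->F->plug->F
Char 6 ('C'): step: R->6, L=0; C->plug->C->R->B->L->D->refl->C->L'->F->R'->D->plug->D
Final: ciphertext=BDGEFD, RIGHT=6, LEFT=0

Answer: BDGEFD 6 0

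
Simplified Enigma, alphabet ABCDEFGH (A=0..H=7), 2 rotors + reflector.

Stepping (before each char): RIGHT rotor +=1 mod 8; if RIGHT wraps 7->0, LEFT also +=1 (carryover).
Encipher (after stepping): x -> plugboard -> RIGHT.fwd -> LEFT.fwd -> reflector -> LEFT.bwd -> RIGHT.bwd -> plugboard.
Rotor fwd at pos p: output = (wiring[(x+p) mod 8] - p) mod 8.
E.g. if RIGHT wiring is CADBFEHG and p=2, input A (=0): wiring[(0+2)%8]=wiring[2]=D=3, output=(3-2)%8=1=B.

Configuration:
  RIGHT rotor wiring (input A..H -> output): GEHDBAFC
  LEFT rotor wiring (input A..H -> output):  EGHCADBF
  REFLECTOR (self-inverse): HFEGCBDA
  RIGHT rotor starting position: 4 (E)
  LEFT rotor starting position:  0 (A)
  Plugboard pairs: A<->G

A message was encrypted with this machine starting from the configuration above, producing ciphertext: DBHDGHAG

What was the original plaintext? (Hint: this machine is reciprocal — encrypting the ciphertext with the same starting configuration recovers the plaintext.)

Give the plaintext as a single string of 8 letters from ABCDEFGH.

Answer: CHBAHFEA

Derivation:
Char 1 ('D'): step: R->5, L=0; D->plug->D->R->B->L->G->refl->D->L'->F->R'->C->plug->C
Char 2 ('B'): step: R->6, L=0; B->plug->B->R->E->L->A->refl->H->L'->C->R'->H->plug->H
Char 3 ('H'): step: R->7, L=0; H->plug->H->R->G->L->B->refl->F->L'->H->R'->B->plug->B
Char 4 ('D'): step: R->0, L->1 (L advanced); D->plug->D->R->D->L->H->refl->A->L'->F->R'->G->plug->A
Char 5 ('G'): step: R->1, L=1; G->plug->A->R->D->L->H->refl->A->L'->F->R'->H->plug->H
Char 6 ('H'): step: R->2, L=1; H->plug->H->R->C->L->B->refl->F->L'->A->R'->F->plug->F
Char 7 ('A'): step: R->3, L=1; A->plug->G->R->B->L->G->refl->D->L'->H->R'->E->plug->E
Char 8 ('G'): step: R->4, L=1; G->plug->A->R->F->L->A->refl->H->L'->D->R'->G->plug->A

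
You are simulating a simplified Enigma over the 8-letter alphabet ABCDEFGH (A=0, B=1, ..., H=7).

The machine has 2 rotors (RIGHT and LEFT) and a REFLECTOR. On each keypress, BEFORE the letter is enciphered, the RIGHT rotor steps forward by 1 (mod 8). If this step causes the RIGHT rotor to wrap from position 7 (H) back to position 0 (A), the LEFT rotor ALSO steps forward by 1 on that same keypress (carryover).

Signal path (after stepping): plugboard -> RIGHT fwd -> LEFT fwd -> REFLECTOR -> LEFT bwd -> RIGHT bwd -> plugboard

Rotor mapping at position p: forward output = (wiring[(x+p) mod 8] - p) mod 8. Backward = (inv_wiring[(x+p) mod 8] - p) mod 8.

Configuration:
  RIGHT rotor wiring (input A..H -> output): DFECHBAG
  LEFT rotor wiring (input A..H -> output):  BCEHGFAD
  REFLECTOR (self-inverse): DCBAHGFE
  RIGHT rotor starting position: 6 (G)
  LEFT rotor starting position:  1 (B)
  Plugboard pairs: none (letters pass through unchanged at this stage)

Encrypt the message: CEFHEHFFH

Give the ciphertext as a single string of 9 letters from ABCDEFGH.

Char 1 ('C'): step: R->7, L=1; C->plug->C->R->G->L->C->refl->B->L'->A->R'->F->plug->F
Char 2 ('E'): step: R->0, L->2 (L advanced); E->plug->E->R->H->L->A->refl->D->L'->D->R'->A->plug->A
Char 3 ('F'): step: R->1, L=2; F->plug->F->R->H->L->A->refl->D->L'->D->R'->B->plug->B
Char 4 ('H'): step: R->2, L=2; H->plug->H->R->D->L->D->refl->A->L'->H->R'->D->plug->D
Char 5 ('E'): step: R->3, L=2; E->plug->E->R->D->L->D->refl->A->L'->H->R'->A->plug->A
Char 6 ('H'): step: R->4, L=2; H->plug->H->R->G->L->H->refl->E->L'->C->R'->D->plug->D
Char 7 ('F'): step: R->5, L=2; F->plug->F->R->H->L->A->refl->D->L'->D->R'->B->plug->B
Char 8 ('F'): step: R->6, L=2; F->plug->F->R->E->L->G->refl->F->L'->B->R'->G->plug->G
Char 9 ('H'): step: R->7, L=2; H->plug->H->R->B->L->F->refl->G->L'->E->R'->B->plug->B

Answer: FABDADBGB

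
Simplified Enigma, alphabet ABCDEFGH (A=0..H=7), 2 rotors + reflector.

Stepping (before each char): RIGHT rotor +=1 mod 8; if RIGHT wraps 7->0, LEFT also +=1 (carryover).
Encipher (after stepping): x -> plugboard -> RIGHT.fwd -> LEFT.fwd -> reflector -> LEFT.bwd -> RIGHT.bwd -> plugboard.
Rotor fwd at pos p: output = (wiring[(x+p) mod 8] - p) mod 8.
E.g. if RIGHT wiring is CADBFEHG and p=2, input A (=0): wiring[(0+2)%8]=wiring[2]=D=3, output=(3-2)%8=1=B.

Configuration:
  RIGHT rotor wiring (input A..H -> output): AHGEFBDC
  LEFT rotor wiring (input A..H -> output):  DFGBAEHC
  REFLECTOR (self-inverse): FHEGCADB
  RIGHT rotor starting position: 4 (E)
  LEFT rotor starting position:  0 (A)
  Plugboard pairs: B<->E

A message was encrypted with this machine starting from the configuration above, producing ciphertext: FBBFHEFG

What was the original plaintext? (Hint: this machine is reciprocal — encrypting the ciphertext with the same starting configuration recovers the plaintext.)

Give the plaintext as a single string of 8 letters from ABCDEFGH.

Answer: ACDHBBGA

Derivation:
Char 1 ('F'): step: R->5, L=0; F->plug->F->R->B->L->F->refl->A->L'->E->R'->A->plug->A
Char 2 ('B'): step: R->6, L=0; B->plug->E->R->A->L->D->refl->G->L'->C->R'->C->plug->C
Char 3 ('B'): step: R->7, L=0; B->plug->E->R->F->L->E->refl->C->L'->H->R'->D->plug->D
Char 4 ('F'): step: R->0, L->1 (L advanced); F->plug->F->R->B->L->F->refl->A->L'->C->R'->H->plug->H
Char 5 ('H'): step: R->1, L=1; H->plug->H->R->H->L->C->refl->E->L'->A->R'->E->plug->B
Char 6 ('E'): step: R->2, L=1; E->plug->B->R->C->L->A->refl->F->L'->B->R'->E->plug->B
Char 7 ('F'): step: R->3, L=1; F->plug->F->R->F->L->G->refl->D->L'->E->R'->G->plug->G
Char 8 ('G'): step: R->4, L=1; G->plug->G->R->C->L->A->refl->F->L'->B->R'->A->plug->A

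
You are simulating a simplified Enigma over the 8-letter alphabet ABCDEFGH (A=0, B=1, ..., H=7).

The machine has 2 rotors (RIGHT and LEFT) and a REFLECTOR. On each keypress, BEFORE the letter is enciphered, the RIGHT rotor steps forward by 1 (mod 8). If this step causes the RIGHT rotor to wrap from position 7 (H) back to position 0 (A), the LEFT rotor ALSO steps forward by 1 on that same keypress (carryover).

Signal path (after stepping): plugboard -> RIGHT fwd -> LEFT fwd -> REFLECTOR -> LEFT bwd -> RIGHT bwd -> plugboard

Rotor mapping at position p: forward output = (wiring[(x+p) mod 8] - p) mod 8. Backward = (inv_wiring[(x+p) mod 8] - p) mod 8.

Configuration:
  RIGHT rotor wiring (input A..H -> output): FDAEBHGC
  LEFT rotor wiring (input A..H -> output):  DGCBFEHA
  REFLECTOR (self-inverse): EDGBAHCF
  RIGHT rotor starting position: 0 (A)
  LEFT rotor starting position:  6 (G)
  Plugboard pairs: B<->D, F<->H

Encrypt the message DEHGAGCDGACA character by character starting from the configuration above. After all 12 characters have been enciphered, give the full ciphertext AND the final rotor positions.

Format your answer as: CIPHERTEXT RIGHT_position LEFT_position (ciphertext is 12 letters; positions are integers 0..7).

Answer: GGDDEDACDDFG 4 7

Derivation:
Char 1 ('D'): step: R->1, L=6; D->plug->B->R->H->L->G->refl->C->L'->B->R'->G->plug->G
Char 2 ('E'): step: R->2, L=6; E->plug->E->R->E->L->E->refl->A->L'->D->R'->G->plug->G
Char 3 ('H'): step: R->3, L=6; H->plug->F->R->C->L->F->refl->H->L'->G->R'->B->plug->D
Char 4 ('G'): step: R->4, L=6; G->plug->G->R->E->L->E->refl->A->L'->D->R'->B->plug->D
Char 5 ('A'): step: R->5, L=6; A->plug->A->R->C->L->F->refl->H->L'->G->R'->E->plug->E
Char 6 ('G'): step: R->6, L=6; G->plug->G->R->D->L->A->refl->E->L'->E->R'->B->plug->D
Char 7 ('C'): step: R->7, L=6; C->plug->C->R->E->L->E->refl->A->L'->D->R'->A->plug->A
Char 8 ('D'): step: R->0, L->7 (L advanced); D->plug->B->R->D->L->D->refl->B->L'->A->R'->C->plug->C
Char 9 ('G'): step: R->1, L=7; G->plug->G->R->B->L->E->refl->A->L'->H->R'->B->plug->D
Char 10 ('A'): step: R->2, L=7; A->plug->A->R->G->L->F->refl->H->L'->C->R'->B->plug->D
Char 11 ('C'): step: R->3, L=7; C->plug->C->R->E->L->C->refl->G->L'->F->R'->H->plug->F
Char 12 ('A'): step: R->4, L=7; A->plug->A->R->F->L->G->refl->C->L'->E->R'->G->plug->G
Final: ciphertext=GGDDEDACDDFG, RIGHT=4, LEFT=7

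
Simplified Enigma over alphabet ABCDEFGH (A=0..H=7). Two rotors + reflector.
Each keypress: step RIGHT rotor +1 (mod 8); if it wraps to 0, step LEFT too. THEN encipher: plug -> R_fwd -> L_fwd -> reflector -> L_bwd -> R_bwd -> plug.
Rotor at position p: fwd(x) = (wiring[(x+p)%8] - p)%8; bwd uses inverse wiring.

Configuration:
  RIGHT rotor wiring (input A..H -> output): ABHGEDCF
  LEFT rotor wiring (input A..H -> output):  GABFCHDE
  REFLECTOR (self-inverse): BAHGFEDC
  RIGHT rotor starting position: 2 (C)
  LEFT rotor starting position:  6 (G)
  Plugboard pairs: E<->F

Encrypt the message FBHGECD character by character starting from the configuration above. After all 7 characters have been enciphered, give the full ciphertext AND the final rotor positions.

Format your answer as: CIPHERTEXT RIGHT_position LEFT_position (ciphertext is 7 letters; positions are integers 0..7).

Char 1 ('F'): step: R->3, L=6; F->plug->E->R->C->L->A->refl->B->L'->H->R'->D->plug->D
Char 2 ('B'): step: R->4, L=6; B->plug->B->R->H->L->B->refl->A->L'->C->R'->H->plug->H
Char 3 ('H'): step: R->5, L=6; H->plug->H->R->H->L->B->refl->A->L'->C->R'->F->plug->E
Char 4 ('G'): step: R->6, L=6; G->plug->G->R->G->L->E->refl->F->L'->A->R'->F->plug->E
Char 5 ('E'): step: R->7, L=6; E->plug->F->R->F->L->H->refl->C->L'->D->R'->H->plug->H
Char 6 ('C'): step: R->0, L->7 (L advanced); C->plug->C->R->H->L->E->refl->F->L'->A->R'->A->plug->A
Char 7 ('D'): step: R->1, L=7; D->plug->D->R->D->L->C->refl->H->L'->B->R'->F->plug->E
Final: ciphertext=DHEEHAE, RIGHT=1, LEFT=7

Answer: DHEEHAE 1 7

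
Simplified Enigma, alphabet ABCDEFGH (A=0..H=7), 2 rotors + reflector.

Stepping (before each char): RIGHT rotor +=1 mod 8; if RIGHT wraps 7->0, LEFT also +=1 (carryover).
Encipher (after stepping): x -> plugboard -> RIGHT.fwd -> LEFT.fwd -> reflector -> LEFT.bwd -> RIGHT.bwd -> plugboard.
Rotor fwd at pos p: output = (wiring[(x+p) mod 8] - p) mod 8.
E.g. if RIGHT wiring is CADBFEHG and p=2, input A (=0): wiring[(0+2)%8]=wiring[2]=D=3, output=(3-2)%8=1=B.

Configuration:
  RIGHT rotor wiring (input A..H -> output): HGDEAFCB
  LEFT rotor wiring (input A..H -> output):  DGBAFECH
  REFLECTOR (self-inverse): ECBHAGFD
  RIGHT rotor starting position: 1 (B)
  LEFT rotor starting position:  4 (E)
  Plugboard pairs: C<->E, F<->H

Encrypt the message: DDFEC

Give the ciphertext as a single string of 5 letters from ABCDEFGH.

Answer: FADFD

Derivation:
Char 1 ('D'): step: R->2, L=4; D->plug->D->R->D->L->D->refl->H->L'->E->R'->H->plug->F
Char 2 ('D'): step: R->3, L=4; D->plug->D->R->H->L->E->refl->A->L'->B->R'->A->plug->A
Char 3 ('F'): step: R->4, L=4; F->plug->H->R->A->L->B->refl->C->L'->F->R'->D->plug->D
Char 4 ('E'): step: R->5, L=4; E->plug->C->R->E->L->H->refl->D->L'->D->R'->H->plug->F
Char 5 ('C'): step: R->6, L=4; C->plug->E->R->F->L->C->refl->B->L'->A->R'->D->plug->D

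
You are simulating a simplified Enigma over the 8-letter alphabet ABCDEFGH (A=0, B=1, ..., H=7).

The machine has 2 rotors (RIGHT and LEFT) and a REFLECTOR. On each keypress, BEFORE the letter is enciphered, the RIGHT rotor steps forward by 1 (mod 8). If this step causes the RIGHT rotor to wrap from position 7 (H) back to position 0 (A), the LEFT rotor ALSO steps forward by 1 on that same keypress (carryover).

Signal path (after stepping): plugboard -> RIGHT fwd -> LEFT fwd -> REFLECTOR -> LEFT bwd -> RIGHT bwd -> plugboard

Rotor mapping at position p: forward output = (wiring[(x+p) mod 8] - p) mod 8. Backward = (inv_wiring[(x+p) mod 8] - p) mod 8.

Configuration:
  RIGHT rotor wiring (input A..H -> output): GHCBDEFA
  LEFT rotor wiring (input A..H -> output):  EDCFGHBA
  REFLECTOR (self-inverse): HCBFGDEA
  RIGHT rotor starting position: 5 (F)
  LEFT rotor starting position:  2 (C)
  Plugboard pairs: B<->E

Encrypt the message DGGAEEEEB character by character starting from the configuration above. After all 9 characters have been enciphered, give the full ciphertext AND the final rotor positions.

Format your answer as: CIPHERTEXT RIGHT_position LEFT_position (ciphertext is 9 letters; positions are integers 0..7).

Char 1 ('D'): step: R->6, L=2; D->plug->D->R->B->L->D->refl->F->L'->D->R'->F->plug->F
Char 2 ('G'): step: R->7, L=2; G->plug->G->R->F->L->G->refl->E->L'->C->R'->E->plug->B
Char 3 ('G'): step: R->0, L->3 (L advanced); G->plug->G->R->F->L->B->refl->C->L'->A->R'->H->plug->H
Char 4 ('A'): step: R->1, L=3; A->plug->A->R->G->L->A->refl->H->L'->H->R'->G->plug->G
Char 5 ('E'): step: R->2, L=3; E->plug->B->R->H->L->H->refl->A->L'->G->R'->F->plug->F
Char 6 ('E'): step: R->3, L=3; E->plug->B->R->A->L->C->refl->B->L'->F->R'->E->plug->B
Char 7 ('E'): step: R->4, L=3; E->plug->B->R->A->L->C->refl->B->L'->F->R'->H->plug->H
Char 8 ('E'): step: R->5, L=3; E->plug->B->R->A->L->C->refl->B->L'->F->R'->F->plug->F
Char 9 ('B'): step: R->6, L=3; B->plug->E->R->E->L->F->refl->D->L'->B->R'->D->plug->D
Final: ciphertext=FBHGFBHFD, RIGHT=6, LEFT=3

Answer: FBHGFBHFD 6 3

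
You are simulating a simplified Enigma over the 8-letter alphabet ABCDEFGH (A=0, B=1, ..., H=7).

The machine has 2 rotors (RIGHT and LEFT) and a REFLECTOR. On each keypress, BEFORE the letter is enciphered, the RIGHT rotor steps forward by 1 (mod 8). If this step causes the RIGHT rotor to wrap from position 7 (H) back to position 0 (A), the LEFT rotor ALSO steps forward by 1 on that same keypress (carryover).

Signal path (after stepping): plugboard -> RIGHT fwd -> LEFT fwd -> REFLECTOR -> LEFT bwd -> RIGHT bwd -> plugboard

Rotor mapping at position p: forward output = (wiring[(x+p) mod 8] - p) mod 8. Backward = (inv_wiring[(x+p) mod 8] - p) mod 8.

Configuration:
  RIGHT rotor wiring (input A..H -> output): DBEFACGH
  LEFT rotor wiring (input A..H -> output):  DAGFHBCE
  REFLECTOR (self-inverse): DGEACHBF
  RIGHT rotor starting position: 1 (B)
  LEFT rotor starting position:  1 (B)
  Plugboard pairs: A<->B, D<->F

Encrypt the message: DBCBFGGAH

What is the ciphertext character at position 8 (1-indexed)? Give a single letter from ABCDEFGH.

Char 1 ('D'): step: R->2, L=1; D->plug->F->R->F->L->B->refl->G->L'->D->R'->B->plug->A
Char 2 ('B'): step: R->3, L=1; B->plug->A->R->C->L->E->refl->C->L'->H->R'->C->plug->C
Char 3 ('C'): step: R->4, L=1; C->plug->C->R->C->L->E->refl->C->L'->H->R'->E->plug->E
Char 4 ('B'): step: R->5, L=1; B->plug->A->R->F->L->B->refl->G->L'->D->R'->H->plug->H
Char 5 ('F'): step: R->6, L=1; F->plug->D->R->D->L->G->refl->B->L'->F->R'->C->plug->C
Char 6 ('G'): step: R->7, L=1; G->plug->G->R->D->L->G->refl->B->L'->F->R'->D->plug->F
Char 7 ('G'): step: R->0, L->2 (L advanced); G->plug->G->R->G->L->B->refl->G->L'->H->R'->H->plug->H
Char 8 ('A'): step: R->1, L=2; A->plug->B->R->D->L->H->refl->F->L'->C->R'->H->plug->H

H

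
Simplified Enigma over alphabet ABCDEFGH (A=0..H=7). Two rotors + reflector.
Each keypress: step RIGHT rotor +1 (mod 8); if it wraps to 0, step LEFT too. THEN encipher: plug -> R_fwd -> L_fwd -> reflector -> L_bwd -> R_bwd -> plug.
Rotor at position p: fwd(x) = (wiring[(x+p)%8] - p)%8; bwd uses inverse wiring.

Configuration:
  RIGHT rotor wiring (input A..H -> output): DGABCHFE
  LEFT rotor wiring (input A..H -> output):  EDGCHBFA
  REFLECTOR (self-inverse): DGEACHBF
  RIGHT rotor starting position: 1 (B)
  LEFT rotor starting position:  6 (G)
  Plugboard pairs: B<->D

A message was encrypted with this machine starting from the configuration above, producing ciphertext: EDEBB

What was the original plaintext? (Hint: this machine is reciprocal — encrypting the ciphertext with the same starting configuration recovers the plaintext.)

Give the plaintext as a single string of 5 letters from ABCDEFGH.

Answer: CCGAF

Derivation:
Char 1 ('E'): step: R->2, L=6; E->plug->E->R->D->L->F->refl->H->L'->A->R'->C->plug->C
Char 2 ('D'): step: R->3, L=6; D->plug->B->R->H->L->D->refl->A->L'->E->R'->C->plug->C
Char 3 ('E'): step: R->4, L=6; E->plug->E->R->H->L->D->refl->A->L'->E->R'->G->plug->G
Char 4 ('B'): step: R->5, L=6; B->plug->D->R->G->L->B->refl->G->L'->C->R'->A->plug->A
Char 5 ('B'): step: R->6, L=6; B->plug->D->R->A->L->H->refl->F->L'->D->R'->F->plug->F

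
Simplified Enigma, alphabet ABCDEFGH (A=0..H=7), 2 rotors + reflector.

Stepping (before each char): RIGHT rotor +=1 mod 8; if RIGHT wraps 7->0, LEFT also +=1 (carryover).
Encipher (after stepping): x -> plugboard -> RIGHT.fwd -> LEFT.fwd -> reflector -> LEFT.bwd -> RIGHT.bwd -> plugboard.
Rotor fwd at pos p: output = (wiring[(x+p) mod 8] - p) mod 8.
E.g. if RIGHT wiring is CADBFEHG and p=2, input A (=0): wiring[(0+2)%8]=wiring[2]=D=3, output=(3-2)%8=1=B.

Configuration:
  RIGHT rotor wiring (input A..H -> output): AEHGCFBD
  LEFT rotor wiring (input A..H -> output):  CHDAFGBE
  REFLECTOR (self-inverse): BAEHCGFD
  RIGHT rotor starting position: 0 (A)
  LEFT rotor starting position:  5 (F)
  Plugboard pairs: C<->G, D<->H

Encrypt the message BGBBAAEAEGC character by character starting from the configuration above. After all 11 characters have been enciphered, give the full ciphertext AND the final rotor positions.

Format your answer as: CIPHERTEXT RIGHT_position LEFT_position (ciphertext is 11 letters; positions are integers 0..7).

Char 1 ('B'): step: R->1, L=5; B->plug->B->R->G->L->D->refl->H->L'->C->R'->G->plug->C
Char 2 ('G'): step: R->2, L=5; G->plug->C->R->A->L->B->refl->A->L'->H->R'->E->plug->E
Char 3 ('B'): step: R->3, L=5; B->plug->B->R->H->L->A->refl->B->L'->A->R'->E->plug->E
Char 4 ('B'): step: R->4, L=5; B->plug->B->R->B->L->E->refl->C->L'->E->R'->E->plug->E
Char 5 ('A'): step: R->5, L=5; A->plug->A->R->A->L->B->refl->A->L'->H->R'->E->plug->E
Char 6 ('A'): step: R->6, L=5; A->plug->A->R->D->L->F->refl->G->L'->F->R'->B->plug->B
Char 7 ('E'): step: R->7, L=5; E->plug->E->R->H->L->A->refl->B->L'->A->R'->D->plug->H
Char 8 ('A'): step: R->0, L->6 (L advanced); A->plug->A->R->A->L->D->refl->H->L'->G->R'->D->plug->H
Char 9 ('E'): step: R->1, L=6; E->plug->E->R->E->L->F->refl->G->L'->B->R'->D->plug->H
Char 10 ('G'): step: R->2, L=6; G->plug->C->R->A->L->D->refl->H->L'->G->R'->G->plug->C
Char 11 ('C'): step: R->3, L=6; C->plug->G->R->B->L->G->refl->F->L'->E->R'->H->plug->D
Final: ciphertext=CEEEEBHHHCD, RIGHT=3, LEFT=6

Answer: CEEEEBHHHCD 3 6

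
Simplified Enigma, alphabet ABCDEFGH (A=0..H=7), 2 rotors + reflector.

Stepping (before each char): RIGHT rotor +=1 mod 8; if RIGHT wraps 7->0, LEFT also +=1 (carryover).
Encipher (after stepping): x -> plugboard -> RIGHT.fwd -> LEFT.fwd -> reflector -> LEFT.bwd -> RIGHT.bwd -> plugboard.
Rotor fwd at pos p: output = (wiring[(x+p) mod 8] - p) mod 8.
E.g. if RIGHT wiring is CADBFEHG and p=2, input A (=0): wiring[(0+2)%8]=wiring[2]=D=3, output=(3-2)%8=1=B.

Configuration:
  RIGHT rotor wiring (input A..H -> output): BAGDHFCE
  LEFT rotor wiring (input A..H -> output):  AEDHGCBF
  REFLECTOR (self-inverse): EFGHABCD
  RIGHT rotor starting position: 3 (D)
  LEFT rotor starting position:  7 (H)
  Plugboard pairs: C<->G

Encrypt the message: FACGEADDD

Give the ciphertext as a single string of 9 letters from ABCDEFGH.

Char 1 ('F'): step: R->4, L=7; F->plug->F->R->E->L->A->refl->E->L'->D->R'->A->plug->A
Char 2 ('A'): step: R->5, L=7; A->plug->A->R->A->L->G->refl->C->L'->H->R'->C->plug->G
Char 3 ('C'): step: R->6, L=7; C->plug->G->R->B->L->B->refl->F->L'->C->R'->D->plug->D
Char 4 ('G'): step: R->7, L=7; G->plug->C->R->B->L->B->refl->F->L'->C->R'->B->plug->B
Char 5 ('E'): step: R->0, L->0 (L advanced); E->plug->E->R->H->L->F->refl->B->L'->G->R'->C->plug->G
Char 6 ('A'): step: R->1, L=0; A->plug->A->R->H->L->F->refl->B->L'->G->R'->D->plug->D
Char 7 ('D'): step: R->2, L=0; D->plug->D->R->D->L->H->refl->D->L'->C->R'->F->plug->F
Char 8 ('D'): step: R->3, L=0; D->plug->D->R->H->L->F->refl->B->L'->G->R'->F->plug->F
Char 9 ('D'): step: R->4, L=0; D->plug->D->R->A->L->A->refl->E->L'->B->R'->B->plug->B

Answer: AGDBGDFFB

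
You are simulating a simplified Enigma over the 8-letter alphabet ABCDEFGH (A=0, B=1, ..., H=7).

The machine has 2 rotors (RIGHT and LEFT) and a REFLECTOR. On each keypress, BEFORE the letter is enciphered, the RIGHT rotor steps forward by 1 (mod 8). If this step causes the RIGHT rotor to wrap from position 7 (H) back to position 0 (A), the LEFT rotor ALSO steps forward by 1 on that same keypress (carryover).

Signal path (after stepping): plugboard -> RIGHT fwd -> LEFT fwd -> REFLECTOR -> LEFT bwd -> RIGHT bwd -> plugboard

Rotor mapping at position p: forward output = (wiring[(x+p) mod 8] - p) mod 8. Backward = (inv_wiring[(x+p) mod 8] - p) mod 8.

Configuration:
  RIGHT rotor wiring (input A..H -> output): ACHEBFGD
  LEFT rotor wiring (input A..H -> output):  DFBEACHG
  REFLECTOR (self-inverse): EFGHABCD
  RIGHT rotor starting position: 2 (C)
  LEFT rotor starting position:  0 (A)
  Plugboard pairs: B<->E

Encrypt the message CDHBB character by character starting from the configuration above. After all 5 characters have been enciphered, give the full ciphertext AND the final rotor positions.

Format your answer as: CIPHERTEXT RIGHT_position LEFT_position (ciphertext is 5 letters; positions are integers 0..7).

Answer: AADCH 7 0

Derivation:
Char 1 ('C'): step: R->3, L=0; C->plug->C->R->C->L->B->refl->F->L'->B->R'->A->plug->A
Char 2 ('D'): step: R->4, L=0; D->plug->D->R->H->L->G->refl->C->L'->F->R'->A->plug->A
Char 3 ('H'): step: R->5, L=0; H->plug->H->R->E->L->A->refl->E->L'->D->R'->D->plug->D
Char 4 ('B'): step: R->6, L=0; B->plug->E->R->B->L->F->refl->B->L'->C->R'->C->plug->C
Char 5 ('B'): step: R->7, L=0; B->plug->E->R->F->L->C->refl->G->L'->H->R'->H->plug->H
Final: ciphertext=AADCH, RIGHT=7, LEFT=0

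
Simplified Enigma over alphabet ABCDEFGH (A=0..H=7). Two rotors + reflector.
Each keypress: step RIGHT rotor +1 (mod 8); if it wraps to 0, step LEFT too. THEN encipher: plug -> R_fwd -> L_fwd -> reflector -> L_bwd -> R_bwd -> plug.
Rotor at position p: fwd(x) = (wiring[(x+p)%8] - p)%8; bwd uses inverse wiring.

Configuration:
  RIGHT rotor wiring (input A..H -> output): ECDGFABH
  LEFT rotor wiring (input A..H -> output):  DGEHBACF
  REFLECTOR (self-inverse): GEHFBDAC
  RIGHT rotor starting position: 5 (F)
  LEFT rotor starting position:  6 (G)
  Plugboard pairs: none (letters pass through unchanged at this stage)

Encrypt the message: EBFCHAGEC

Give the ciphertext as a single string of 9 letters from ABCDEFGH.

Answer: FAABBGDCB

Derivation:
Char 1 ('E'): step: R->6, L=6; E->plug->E->R->F->L->B->refl->E->L'->A->R'->F->plug->F
Char 2 ('B'): step: R->7, L=6; B->plug->B->R->F->L->B->refl->E->L'->A->R'->A->plug->A
Char 3 ('F'): step: R->0, L->7 (L advanced); F->plug->F->R->A->L->G->refl->A->L'->E->R'->A->plug->A
Char 4 ('C'): step: R->1, L=7; C->plug->C->R->F->L->C->refl->H->L'->C->R'->B->plug->B
Char 5 ('H'): step: R->2, L=7; H->plug->H->R->A->L->G->refl->A->L'->E->R'->B->plug->B
Char 6 ('A'): step: R->3, L=7; A->plug->A->R->D->L->F->refl->D->L'->H->R'->G->plug->G
Char 7 ('G'): step: R->4, L=7; G->plug->G->R->H->L->D->refl->F->L'->D->R'->D->plug->D
Char 8 ('E'): step: R->5, L=7; E->plug->E->R->F->L->C->refl->H->L'->C->R'->C->plug->C
Char 9 ('C'): step: R->6, L=7; C->plug->C->R->G->L->B->refl->E->L'->B->R'->B->plug->B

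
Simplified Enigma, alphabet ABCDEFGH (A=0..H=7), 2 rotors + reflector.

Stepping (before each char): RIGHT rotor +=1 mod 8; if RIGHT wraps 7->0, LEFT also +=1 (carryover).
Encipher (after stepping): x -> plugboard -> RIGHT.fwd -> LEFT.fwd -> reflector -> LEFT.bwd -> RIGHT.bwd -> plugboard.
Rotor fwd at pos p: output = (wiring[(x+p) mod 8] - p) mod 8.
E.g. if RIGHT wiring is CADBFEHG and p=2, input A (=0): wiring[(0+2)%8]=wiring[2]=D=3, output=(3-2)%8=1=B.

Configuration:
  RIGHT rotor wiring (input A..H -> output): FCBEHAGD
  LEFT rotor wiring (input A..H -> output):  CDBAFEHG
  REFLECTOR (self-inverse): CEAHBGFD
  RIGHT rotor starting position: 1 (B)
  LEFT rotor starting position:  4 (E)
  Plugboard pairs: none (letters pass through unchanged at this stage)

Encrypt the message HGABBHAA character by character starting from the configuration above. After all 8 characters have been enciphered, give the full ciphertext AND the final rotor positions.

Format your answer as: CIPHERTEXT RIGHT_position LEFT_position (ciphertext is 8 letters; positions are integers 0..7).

Answer: AEEAHFBE 1 5

Derivation:
Char 1 ('H'): step: R->2, L=4; H->plug->H->R->A->L->B->refl->E->L'->H->R'->A->plug->A
Char 2 ('G'): step: R->3, L=4; G->plug->G->R->H->L->E->refl->B->L'->A->R'->E->plug->E
Char 3 ('A'): step: R->4, L=4; A->plug->A->R->D->L->C->refl->A->L'->B->R'->E->plug->E
Char 4 ('B'): step: R->5, L=4; B->plug->B->R->B->L->A->refl->C->L'->D->R'->A->plug->A
Char 5 ('B'): step: R->6, L=4; B->plug->B->R->F->L->H->refl->D->L'->C->R'->H->plug->H
Char 6 ('H'): step: R->7, L=4; H->plug->H->R->H->L->E->refl->B->L'->A->R'->F->plug->F
Char 7 ('A'): step: R->0, L->5 (L advanced); A->plug->A->R->F->L->E->refl->B->L'->C->R'->B->plug->B
Char 8 ('A'): step: R->1, L=5; A->plug->A->R->B->L->C->refl->A->L'->H->R'->E->plug->E
Final: ciphertext=AEEAHFBE, RIGHT=1, LEFT=5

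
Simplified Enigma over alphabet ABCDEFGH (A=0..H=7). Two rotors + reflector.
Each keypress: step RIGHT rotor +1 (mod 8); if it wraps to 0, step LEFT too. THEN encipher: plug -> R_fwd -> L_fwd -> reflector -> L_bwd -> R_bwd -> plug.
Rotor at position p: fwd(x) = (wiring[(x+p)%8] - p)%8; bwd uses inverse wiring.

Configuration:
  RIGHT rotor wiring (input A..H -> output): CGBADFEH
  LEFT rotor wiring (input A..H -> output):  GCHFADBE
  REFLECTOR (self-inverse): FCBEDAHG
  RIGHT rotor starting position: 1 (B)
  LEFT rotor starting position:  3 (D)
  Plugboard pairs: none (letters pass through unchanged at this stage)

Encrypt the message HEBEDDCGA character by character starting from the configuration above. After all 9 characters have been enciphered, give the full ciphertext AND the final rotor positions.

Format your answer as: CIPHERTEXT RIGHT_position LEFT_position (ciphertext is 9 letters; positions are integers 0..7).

Answer: GBFCCEFBH 2 4

Derivation:
Char 1 ('H'): step: R->2, L=3; H->plug->H->R->E->L->B->refl->C->L'->A->R'->G->plug->G
Char 2 ('E'): step: R->3, L=3; E->plug->E->R->E->L->B->refl->C->L'->A->R'->B->plug->B
Char 3 ('B'): step: R->4, L=3; B->plug->B->R->B->L->F->refl->A->L'->C->R'->F->plug->F
Char 4 ('E'): step: R->5, L=3; E->plug->E->R->B->L->F->refl->A->L'->C->R'->C->plug->C
Char 5 ('D'): step: R->6, L=3; D->plug->D->R->A->L->C->refl->B->L'->E->R'->C->plug->C
Char 6 ('D'): step: R->7, L=3; D->plug->D->R->C->L->A->refl->F->L'->B->R'->E->plug->E
Char 7 ('C'): step: R->0, L->4 (L advanced); C->plug->C->R->B->L->H->refl->G->L'->F->R'->F->plug->F
Char 8 ('G'): step: R->1, L=4; G->plug->G->R->G->L->D->refl->E->L'->A->R'->B->plug->B
Char 9 ('A'): step: R->2, L=4; A->plug->A->R->H->L->B->refl->C->L'->E->R'->H->plug->H
Final: ciphertext=GBFCCEFBH, RIGHT=2, LEFT=4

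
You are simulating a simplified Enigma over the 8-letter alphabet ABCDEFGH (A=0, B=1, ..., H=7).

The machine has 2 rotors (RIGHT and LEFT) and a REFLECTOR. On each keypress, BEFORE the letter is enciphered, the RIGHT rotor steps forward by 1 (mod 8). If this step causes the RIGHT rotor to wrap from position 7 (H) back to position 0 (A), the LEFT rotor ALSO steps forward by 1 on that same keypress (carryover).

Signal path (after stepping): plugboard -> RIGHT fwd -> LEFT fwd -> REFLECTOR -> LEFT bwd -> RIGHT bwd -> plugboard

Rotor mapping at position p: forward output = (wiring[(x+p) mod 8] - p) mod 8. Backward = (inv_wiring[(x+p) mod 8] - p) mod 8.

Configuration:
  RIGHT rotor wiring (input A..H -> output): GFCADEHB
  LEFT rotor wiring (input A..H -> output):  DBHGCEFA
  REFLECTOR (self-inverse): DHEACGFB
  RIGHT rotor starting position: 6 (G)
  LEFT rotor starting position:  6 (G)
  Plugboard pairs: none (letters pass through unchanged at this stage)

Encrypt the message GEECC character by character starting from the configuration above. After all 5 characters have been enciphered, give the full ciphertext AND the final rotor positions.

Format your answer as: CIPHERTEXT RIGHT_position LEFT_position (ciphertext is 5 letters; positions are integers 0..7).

Char 1 ('G'): step: R->7, L=6; G->plug->G->R->F->L->A->refl->D->L'->D->R'->D->plug->D
Char 2 ('E'): step: R->0, L->7 (L advanced); E->plug->E->R->D->L->A->refl->D->L'->F->R'->B->plug->B
Char 3 ('E'): step: R->1, L=7; E->plug->E->R->D->L->A->refl->D->L'->F->R'->H->plug->H
Char 4 ('C'): step: R->2, L=7; C->plug->C->R->B->L->E->refl->C->L'->C->R'->D->plug->D
Char 5 ('C'): step: R->3, L=7; C->plug->C->R->B->L->E->refl->C->L'->C->R'->G->plug->G
Final: ciphertext=DBHDG, RIGHT=3, LEFT=7

Answer: DBHDG 3 7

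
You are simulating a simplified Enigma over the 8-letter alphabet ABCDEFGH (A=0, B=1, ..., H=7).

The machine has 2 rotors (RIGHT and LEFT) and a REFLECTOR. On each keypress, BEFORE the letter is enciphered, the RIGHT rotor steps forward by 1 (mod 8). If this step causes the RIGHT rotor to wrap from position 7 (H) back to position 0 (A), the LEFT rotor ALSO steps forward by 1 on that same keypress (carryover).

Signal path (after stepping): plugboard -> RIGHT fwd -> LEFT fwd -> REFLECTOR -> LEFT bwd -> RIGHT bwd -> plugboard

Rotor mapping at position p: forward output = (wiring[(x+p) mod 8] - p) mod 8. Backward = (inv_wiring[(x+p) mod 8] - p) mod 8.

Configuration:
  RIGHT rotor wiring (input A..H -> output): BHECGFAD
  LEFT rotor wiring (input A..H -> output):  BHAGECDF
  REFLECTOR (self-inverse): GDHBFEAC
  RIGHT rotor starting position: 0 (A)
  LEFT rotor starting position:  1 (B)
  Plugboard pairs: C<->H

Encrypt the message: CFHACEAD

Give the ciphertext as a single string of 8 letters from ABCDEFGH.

Answer: FCFCGAEE

Derivation:
Char 1 ('C'): step: R->1, L=1; C->plug->H->R->A->L->G->refl->A->L'->H->R'->F->plug->F
Char 2 ('F'): step: R->2, L=1; F->plug->F->R->B->L->H->refl->C->L'->F->R'->H->plug->C
Char 3 ('H'): step: R->3, L=1; H->plug->C->R->C->L->F->refl->E->L'->G->R'->F->plug->F
Char 4 ('A'): step: R->4, L=1; A->plug->A->R->C->L->F->refl->E->L'->G->R'->H->plug->C
Char 5 ('C'): step: R->5, L=1; C->plug->H->R->B->L->H->refl->C->L'->F->R'->G->plug->G
Char 6 ('E'): step: R->6, L=1; E->plug->E->R->G->L->E->refl->F->L'->C->R'->A->plug->A
Char 7 ('A'): step: R->7, L=1; A->plug->A->R->E->L->B->refl->D->L'->D->R'->E->plug->E
Char 8 ('D'): step: R->0, L->2 (L advanced); D->plug->D->R->C->L->C->refl->H->L'->G->R'->E->plug->E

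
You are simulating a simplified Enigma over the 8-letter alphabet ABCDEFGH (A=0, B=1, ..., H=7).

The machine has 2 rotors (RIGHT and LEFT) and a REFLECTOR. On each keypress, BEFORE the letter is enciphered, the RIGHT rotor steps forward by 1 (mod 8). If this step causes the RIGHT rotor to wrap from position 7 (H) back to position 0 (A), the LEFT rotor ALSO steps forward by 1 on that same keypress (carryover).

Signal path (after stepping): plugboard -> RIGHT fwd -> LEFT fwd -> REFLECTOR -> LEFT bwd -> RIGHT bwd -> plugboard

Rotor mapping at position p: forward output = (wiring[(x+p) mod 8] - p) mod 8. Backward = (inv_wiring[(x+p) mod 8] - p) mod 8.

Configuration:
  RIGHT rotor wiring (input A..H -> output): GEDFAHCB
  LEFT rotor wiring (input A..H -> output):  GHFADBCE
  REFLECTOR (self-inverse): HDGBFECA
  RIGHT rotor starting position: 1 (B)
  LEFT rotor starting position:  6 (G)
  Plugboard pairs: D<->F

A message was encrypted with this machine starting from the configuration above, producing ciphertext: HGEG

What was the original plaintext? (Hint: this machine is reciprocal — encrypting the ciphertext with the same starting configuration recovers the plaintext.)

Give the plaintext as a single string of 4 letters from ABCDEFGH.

Answer: GBAD

Derivation:
Char 1 ('H'): step: R->2, L=6; H->plug->H->R->C->L->A->refl->H->L'->E->R'->G->plug->G
Char 2 ('G'): step: R->3, L=6; G->plug->G->R->B->L->G->refl->C->L'->F->R'->B->plug->B
Char 3 ('E'): step: R->4, L=6; E->plug->E->R->C->L->A->refl->H->L'->E->R'->A->plug->A
Char 4 ('G'): step: R->5, L=6; G->plug->G->R->A->L->E->refl->F->L'->G->R'->F->plug->D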